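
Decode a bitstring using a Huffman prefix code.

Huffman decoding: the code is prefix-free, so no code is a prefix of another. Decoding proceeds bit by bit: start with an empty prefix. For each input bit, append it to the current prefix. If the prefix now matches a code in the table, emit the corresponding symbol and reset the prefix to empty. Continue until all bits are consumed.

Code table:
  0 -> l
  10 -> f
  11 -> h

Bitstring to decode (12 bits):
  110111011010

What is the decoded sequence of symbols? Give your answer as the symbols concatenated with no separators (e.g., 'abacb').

Answer: hlhfhlf

Derivation:
Bit 0: prefix='1' (no match yet)
Bit 1: prefix='11' -> emit 'h', reset
Bit 2: prefix='0' -> emit 'l', reset
Bit 3: prefix='1' (no match yet)
Bit 4: prefix='11' -> emit 'h', reset
Bit 5: prefix='1' (no match yet)
Bit 6: prefix='10' -> emit 'f', reset
Bit 7: prefix='1' (no match yet)
Bit 8: prefix='11' -> emit 'h', reset
Bit 9: prefix='0' -> emit 'l', reset
Bit 10: prefix='1' (no match yet)
Bit 11: prefix='10' -> emit 'f', reset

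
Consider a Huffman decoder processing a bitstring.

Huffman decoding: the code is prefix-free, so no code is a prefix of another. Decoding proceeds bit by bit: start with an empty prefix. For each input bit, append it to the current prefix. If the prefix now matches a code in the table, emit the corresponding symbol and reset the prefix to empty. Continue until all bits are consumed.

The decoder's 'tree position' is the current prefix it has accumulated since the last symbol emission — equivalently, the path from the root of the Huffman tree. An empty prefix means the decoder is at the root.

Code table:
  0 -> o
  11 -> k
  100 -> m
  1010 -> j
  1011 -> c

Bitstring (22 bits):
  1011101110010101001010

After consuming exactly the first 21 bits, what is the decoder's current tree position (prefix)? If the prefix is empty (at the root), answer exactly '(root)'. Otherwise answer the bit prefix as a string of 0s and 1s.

Answer: 101

Derivation:
Bit 0: prefix='1' (no match yet)
Bit 1: prefix='10' (no match yet)
Bit 2: prefix='101' (no match yet)
Bit 3: prefix='1011' -> emit 'c', reset
Bit 4: prefix='1' (no match yet)
Bit 5: prefix='10' (no match yet)
Bit 6: prefix='101' (no match yet)
Bit 7: prefix='1011' -> emit 'c', reset
Bit 8: prefix='1' (no match yet)
Bit 9: prefix='10' (no match yet)
Bit 10: prefix='100' -> emit 'm', reset
Bit 11: prefix='1' (no match yet)
Bit 12: prefix='10' (no match yet)
Bit 13: prefix='101' (no match yet)
Bit 14: prefix='1010' -> emit 'j', reset
Bit 15: prefix='1' (no match yet)
Bit 16: prefix='10' (no match yet)
Bit 17: prefix='100' -> emit 'm', reset
Bit 18: prefix='1' (no match yet)
Bit 19: prefix='10' (no match yet)
Bit 20: prefix='101' (no match yet)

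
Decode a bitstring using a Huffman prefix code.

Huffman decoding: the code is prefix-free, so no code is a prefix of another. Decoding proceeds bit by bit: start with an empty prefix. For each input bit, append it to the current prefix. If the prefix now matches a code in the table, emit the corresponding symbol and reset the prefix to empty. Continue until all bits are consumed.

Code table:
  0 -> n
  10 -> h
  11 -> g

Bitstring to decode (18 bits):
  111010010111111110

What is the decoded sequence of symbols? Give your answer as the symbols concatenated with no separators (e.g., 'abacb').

Bit 0: prefix='1' (no match yet)
Bit 1: prefix='11' -> emit 'g', reset
Bit 2: prefix='1' (no match yet)
Bit 3: prefix='10' -> emit 'h', reset
Bit 4: prefix='1' (no match yet)
Bit 5: prefix='10' -> emit 'h', reset
Bit 6: prefix='0' -> emit 'n', reset
Bit 7: prefix='1' (no match yet)
Bit 8: prefix='10' -> emit 'h', reset
Bit 9: prefix='1' (no match yet)
Bit 10: prefix='11' -> emit 'g', reset
Bit 11: prefix='1' (no match yet)
Bit 12: prefix='11' -> emit 'g', reset
Bit 13: prefix='1' (no match yet)
Bit 14: prefix='11' -> emit 'g', reset
Bit 15: prefix='1' (no match yet)
Bit 16: prefix='11' -> emit 'g', reset
Bit 17: prefix='0' -> emit 'n', reset

Answer: ghhnhggggn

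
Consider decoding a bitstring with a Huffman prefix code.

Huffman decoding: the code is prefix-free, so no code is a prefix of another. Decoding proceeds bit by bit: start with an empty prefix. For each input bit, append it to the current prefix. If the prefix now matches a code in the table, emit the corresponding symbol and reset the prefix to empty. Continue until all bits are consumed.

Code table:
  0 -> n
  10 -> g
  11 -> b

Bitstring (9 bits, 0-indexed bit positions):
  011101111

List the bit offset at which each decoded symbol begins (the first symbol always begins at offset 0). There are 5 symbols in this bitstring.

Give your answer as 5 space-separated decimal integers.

Answer: 0 1 3 5 7

Derivation:
Bit 0: prefix='0' -> emit 'n', reset
Bit 1: prefix='1' (no match yet)
Bit 2: prefix='11' -> emit 'b', reset
Bit 3: prefix='1' (no match yet)
Bit 4: prefix='10' -> emit 'g', reset
Bit 5: prefix='1' (no match yet)
Bit 6: prefix='11' -> emit 'b', reset
Bit 7: prefix='1' (no match yet)
Bit 8: prefix='11' -> emit 'b', reset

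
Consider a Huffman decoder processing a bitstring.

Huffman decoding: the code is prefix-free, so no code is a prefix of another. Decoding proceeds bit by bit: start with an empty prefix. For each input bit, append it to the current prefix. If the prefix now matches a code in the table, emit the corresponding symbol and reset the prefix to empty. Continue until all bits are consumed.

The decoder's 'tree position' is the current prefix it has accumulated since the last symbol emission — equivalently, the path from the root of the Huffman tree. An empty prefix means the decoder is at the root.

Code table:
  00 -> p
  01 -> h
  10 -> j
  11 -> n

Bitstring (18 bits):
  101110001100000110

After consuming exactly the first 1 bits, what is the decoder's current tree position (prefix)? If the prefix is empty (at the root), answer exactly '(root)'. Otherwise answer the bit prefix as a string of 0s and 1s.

Bit 0: prefix='1' (no match yet)

Answer: 1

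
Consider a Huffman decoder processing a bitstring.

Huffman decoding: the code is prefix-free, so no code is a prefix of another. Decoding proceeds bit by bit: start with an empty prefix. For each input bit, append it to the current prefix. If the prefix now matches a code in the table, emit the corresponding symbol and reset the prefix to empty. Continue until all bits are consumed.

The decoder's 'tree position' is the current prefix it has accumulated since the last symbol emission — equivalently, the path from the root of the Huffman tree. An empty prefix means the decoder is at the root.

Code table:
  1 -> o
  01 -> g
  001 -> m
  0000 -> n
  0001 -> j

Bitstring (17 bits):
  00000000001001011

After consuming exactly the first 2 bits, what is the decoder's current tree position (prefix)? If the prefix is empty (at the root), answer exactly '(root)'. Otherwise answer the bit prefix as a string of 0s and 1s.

Bit 0: prefix='0' (no match yet)
Bit 1: prefix='00' (no match yet)

Answer: 00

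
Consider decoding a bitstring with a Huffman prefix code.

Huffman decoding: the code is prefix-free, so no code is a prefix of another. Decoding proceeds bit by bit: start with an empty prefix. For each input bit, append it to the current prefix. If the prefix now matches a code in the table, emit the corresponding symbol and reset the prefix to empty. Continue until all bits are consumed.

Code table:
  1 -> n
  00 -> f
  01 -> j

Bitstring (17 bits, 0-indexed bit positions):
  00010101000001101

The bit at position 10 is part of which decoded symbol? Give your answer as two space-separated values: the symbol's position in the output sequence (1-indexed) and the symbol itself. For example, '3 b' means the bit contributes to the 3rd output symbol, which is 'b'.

Bit 0: prefix='0' (no match yet)
Bit 1: prefix='00' -> emit 'f', reset
Bit 2: prefix='0' (no match yet)
Bit 3: prefix='01' -> emit 'j', reset
Bit 4: prefix='0' (no match yet)
Bit 5: prefix='01' -> emit 'j', reset
Bit 6: prefix='0' (no match yet)
Bit 7: prefix='01' -> emit 'j', reset
Bit 8: prefix='0' (no match yet)
Bit 9: prefix='00' -> emit 'f', reset
Bit 10: prefix='0' (no match yet)
Bit 11: prefix='00' -> emit 'f', reset
Bit 12: prefix='0' (no match yet)
Bit 13: prefix='01' -> emit 'j', reset
Bit 14: prefix='1' -> emit 'n', reset

Answer: 6 f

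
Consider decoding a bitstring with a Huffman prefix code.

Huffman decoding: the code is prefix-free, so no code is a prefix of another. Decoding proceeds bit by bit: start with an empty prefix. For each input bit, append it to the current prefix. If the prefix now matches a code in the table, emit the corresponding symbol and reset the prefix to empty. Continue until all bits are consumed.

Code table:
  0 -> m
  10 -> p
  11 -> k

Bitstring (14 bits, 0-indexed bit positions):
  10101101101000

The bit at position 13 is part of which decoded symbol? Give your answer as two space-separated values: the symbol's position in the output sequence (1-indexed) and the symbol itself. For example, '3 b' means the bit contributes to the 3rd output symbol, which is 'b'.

Bit 0: prefix='1' (no match yet)
Bit 1: prefix='10' -> emit 'p', reset
Bit 2: prefix='1' (no match yet)
Bit 3: prefix='10' -> emit 'p', reset
Bit 4: prefix='1' (no match yet)
Bit 5: prefix='11' -> emit 'k', reset
Bit 6: prefix='0' -> emit 'm', reset
Bit 7: prefix='1' (no match yet)
Bit 8: prefix='11' -> emit 'k', reset
Bit 9: prefix='0' -> emit 'm', reset
Bit 10: prefix='1' (no match yet)
Bit 11: prefix='10' -> emit 'p', reset
Bit 12: prefix='0' -> emit 'm', reset
Bit 13: prefix='0' -> emit 'm', reset

Answer: 9 m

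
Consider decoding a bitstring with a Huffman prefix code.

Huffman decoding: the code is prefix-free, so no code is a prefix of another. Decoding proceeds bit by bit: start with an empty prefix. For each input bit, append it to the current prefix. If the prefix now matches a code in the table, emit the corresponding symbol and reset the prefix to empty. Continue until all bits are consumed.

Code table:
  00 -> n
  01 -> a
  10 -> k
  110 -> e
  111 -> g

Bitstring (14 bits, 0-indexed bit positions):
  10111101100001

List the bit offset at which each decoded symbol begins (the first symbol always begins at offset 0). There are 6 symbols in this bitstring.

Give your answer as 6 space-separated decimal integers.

Bit 0: prefix='1' (no match yet)
Bit 1: prefix='10' -> emit 'k', reset
Bit 2: prefix='1' (no match yet)
Bit 3: prefix='11' (no match yet)
Bit 4: prefix='111' -> emit 'g', reset
Bit 5: prefix='1' (no match yet)
Bit 6: prefix='10' -> emit 'k', reset
Bit 7: prefix='1' (no match yet)
Bit 8: prefix='11' (no match yet)
Bit 9: prefix='110' -> emit 'e', reset
Bit 10: prefix='0' (no match yet)
Bit 11: prefix='00' -> emit 'n', reset
Bit 12: prefix='0' (no match yet)
Bit 13: prefix='01' -> emit 'a', reset

Answer: 0 2 5 7 10 12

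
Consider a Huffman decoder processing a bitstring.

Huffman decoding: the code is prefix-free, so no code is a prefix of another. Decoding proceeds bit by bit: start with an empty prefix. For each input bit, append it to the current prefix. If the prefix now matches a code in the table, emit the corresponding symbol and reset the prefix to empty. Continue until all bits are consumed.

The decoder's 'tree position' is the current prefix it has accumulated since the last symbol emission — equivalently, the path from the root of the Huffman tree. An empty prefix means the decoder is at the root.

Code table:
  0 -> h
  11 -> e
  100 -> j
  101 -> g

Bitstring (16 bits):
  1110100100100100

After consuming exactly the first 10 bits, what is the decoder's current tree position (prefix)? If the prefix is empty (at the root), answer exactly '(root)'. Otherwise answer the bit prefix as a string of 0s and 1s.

Bit 0: prefix='1' (no match yet)
Bit 1: prefix='11' -> emit 'e', reset
Bit 2: prefix='1' (no match yet)
Bit 3: prefix='10' (no match yet)
Bit 4: prefix='101' -> emit 'g', reset
Bit 5: prefix='0' -> emit 'h', reset
Bit 6: prefix='0' -> emit 'h', reset
Bit 7: prefix='1' (no match yet)
Bit 8: prefix='10' (no match yet)
Bit 9: prefix='100' -> emit 'j', reset

Answer: (root)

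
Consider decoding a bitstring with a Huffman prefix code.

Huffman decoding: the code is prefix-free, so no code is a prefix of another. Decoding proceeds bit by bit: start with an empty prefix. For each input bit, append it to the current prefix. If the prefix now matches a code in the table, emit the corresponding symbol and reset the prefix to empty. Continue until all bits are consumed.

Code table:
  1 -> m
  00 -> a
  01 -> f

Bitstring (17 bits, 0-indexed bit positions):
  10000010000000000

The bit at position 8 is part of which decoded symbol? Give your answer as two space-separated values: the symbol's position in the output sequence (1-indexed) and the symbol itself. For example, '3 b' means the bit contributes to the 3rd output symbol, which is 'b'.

Answer: 5 a

Derivation:
Bit 0: prefix='1' -> emit 'm', reset
Bit 1: prefix='0' (no match yet)
Bit 2: prefix='00' -> emit 'a', reset
Bit 3: prefix='0' (no match yet)
Bit 4: prefix='00' -> emit 'a', reset
Bit 5: prefix='0' (no match yet)
Bit 6: prefix='01' -> emit 'f', reset
Bit 7: prefix='0' (no match yet)
Bit 8: prefix='00' -> emit 'a', reset
Bit 9: prefix='0' (no match yet)
Bit 10: prefix='00' -> emit 'a', reset
Bit 11: prefix='0' (no match yet)
Bit 12: prefix='00' -> emit 'a', reset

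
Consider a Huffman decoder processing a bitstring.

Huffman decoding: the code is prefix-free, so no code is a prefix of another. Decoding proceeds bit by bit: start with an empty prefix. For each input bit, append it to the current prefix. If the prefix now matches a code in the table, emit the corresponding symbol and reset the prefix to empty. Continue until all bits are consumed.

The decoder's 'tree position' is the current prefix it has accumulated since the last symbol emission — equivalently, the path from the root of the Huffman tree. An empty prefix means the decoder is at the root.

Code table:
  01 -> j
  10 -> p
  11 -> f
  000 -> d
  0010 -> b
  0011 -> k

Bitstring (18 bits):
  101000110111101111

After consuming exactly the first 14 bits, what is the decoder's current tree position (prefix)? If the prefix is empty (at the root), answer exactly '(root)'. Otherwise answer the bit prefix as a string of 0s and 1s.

Answer: (root)

Derivation:
Bit 0: prefix='1' (no match yet)
Bit 1: prefix='10' -> emit 'p', reset
Bit 2: prefix='1' (no match yet)
Bit 3: prefix='10' -> emit 'p', reset
Bit 4: prefix='0' (no match yet)
Bit 5: prefix='00' (no match yet)
Bit 6: prefix='001' (no match yet)
Bit 7: prefix='0011' -> emit 'k', reset
Bit 8: prefix='0' (no match yet)
Bit 9: prefix='01' -> emit 'j', reset
Bit 10: prefix='1' (no match yet)
Bit 11: prefix='11' -> emit 'f', reset
Bit 12: prefix='1' (no match yet)
Bit 13: prefix='10' -> emit 'p', reset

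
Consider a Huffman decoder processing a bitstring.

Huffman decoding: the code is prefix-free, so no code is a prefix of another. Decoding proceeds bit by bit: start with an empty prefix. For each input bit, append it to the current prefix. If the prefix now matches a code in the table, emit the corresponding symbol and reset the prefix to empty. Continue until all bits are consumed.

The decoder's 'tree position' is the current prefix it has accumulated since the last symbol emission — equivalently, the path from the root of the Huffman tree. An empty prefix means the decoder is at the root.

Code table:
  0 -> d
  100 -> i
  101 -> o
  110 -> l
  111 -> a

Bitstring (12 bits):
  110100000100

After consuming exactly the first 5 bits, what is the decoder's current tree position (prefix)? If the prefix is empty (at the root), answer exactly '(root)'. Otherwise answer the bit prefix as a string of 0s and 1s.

Bit 0: prefix='1' (no match yet)
Bit 1: prefix='11' (no match yet)
Bit 2: prefix='110' -> emit 'l', reset
Bit 3: prefix='1' (no match yet)
Bit 4: prefix='10' (no match yet)

Answer: 10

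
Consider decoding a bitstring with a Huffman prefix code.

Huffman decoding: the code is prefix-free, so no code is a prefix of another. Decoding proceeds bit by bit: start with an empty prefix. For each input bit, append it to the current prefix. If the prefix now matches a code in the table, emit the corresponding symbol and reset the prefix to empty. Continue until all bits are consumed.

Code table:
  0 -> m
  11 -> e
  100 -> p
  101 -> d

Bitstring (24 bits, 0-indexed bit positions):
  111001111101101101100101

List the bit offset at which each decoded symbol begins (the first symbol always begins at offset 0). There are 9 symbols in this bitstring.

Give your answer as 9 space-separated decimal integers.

Answer: 0 2 5 7 9 12 15 18 21

Derivation:
Bit 0: prefix='1' (no match yet)
Bit 1: prefix='11' -> emit 'e', reset
Bit 2: prefix='1' (no match yet)
Bit 3: prefix='10' (no match yet)
Bit 4: prefix='100' -> emit 'p', reset
Bit 5: prefix='1' (no match yet)
Bit 6: prefix='11' -> emit 'e', reset
Bit 7: prefix='1' (no match yet)
Bit 8: prefix='11' -> emit 'e', reset
Bit 9: prefix='1' (no match yet)
Bit 10: prefix='10' (no match yet)
Bit 11: prefix='101' -> emit 'd', reset
Bit 12: prefix='1' (no match yet)
Bit 13: prefix='10' (no match yet)
Bit 14: prefix='101' -> emit 'd', reset
Bit 15: prefix='1' (no match yet)
Bit 16: prefix='10' (no match yet)
Bit 17: prefix='101' -> emit 'd', reset
Bit 18: prefix='1' (no match yet)
Bit 19: prefix='10' (no match yet)
Bit 20: prefix='100' -> emit 'p', reset
Bit 21: prefix='1' (no match yet)
Bit 22: prefix='10' (no match yet)
Bit 23: prefix='101' -> emit 'd', reset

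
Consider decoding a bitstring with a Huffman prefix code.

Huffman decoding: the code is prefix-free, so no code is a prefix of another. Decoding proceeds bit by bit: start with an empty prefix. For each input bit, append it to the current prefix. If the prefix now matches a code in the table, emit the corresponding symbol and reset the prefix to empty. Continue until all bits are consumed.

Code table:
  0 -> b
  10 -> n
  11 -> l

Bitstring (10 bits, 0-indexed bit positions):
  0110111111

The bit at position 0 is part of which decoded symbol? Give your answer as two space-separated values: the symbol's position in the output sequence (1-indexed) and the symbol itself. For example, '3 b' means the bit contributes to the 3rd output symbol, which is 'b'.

Bit 0: prefix='0' -> emit 'b', reset
Bit 1: prefix='1' (no match yet)
Bit 2: prefix='11' -> emit 'l', reset
Bit 3: prefix='0' -> emit 'b', reset
Bit 4: prefix='1' (no match yet)

Answer: 1 b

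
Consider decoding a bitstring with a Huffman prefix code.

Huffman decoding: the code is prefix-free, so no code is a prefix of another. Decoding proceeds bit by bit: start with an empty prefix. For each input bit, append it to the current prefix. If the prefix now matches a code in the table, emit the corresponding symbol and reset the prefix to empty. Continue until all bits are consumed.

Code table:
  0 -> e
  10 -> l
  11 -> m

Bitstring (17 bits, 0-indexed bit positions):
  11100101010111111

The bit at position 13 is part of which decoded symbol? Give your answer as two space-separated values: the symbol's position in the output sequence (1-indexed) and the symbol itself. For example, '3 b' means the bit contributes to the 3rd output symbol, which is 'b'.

Bit 0: prefix='1' (no match yet)
Bit 1: prefix='11' -> emit 'm', reset
Bit 2: prefix='1' (no match yet)
Bit 3: prefix='10' -> emit 'l', reset
Bit 4: prefix='0' -> emit 'e', reset
Bit 5: prefix='1' (no match yet)
Bit 6: prefix='10' -> emit 'l', reset
Bit 7: prefix='1' (no match yet)
Bit 8: prefix='10' -> emit 'l', reset
Bit 9: prefix='1' (no match yet)
Bit 10: prefix='10' -> emit 'l', reset
Bit 11: prefix='1' (no match yet)
Bit 12: prefix='11' -> emit 'm', reset
Bit 13: prefix='1' (no match yet)
Bit 14: prefix='11' -> emit 'm', reset
Bit 15: prefix='1' (no match yet)
Bit 16: prefix='11' -> emit 'm', reset

Answer: 8 m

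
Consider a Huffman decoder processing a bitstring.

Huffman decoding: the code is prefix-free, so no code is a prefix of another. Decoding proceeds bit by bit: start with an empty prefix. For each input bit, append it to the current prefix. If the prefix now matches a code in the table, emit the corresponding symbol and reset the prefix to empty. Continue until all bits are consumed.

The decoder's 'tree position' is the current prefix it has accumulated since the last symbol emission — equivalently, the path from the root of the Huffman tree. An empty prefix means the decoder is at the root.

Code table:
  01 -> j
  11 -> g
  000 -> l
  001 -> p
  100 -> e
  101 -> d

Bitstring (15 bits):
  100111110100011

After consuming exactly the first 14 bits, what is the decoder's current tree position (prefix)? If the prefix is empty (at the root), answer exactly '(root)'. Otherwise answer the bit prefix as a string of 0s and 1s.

Answer: 1

Derivation:
Bit 0: prefix='1' (no match yet)
Bit 1: prefix='10' (no match yet)
Bit 2: prefix='100' -> emit 'e', reset
Bit 3: prefix='1' (no match yet)
Bit 4: prefix='11' -> emit 'g', reset
Bit 5: prefix='1' (no match yet)
Bit 6: prefix='11' -> emit 'g', reset
Bit 7: prefix='1' (no match yet)
Bit 8: prefix='10' (no match yet)
Bit 9: prefix='101' -> emit 'd', reset
Bit 10: prefix='0' (no match yet)
Bit 11: prefix='00' (no match yet)
Bit 12: prefix='000' -> emit 'l', reset
Bit 13: prefix='1' (no match yet)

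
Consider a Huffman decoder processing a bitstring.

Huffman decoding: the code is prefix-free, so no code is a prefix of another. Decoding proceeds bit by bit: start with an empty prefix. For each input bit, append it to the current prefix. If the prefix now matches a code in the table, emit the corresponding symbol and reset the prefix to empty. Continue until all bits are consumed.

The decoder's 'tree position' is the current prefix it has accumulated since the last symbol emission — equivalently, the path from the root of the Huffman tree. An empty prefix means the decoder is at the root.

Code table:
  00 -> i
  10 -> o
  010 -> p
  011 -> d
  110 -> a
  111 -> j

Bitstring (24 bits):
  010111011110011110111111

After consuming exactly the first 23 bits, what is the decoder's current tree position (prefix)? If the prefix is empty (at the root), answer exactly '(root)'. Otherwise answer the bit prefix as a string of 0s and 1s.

Answer: 11

Derivation:
Bit 0: prefix='0' (no match yet)
Bit 1: prefix='01' (no match yet)
Bit 2: prefix='010' -> emit 'p', reset
Bit 3: prefix='1' (no match yet)
Bit 4: prefix='11' (no match yet)
Bit 5: prefix='111' -> emit 'j', reset
Bit 6: prefix='0' (no match yet)
Bit 7: prefix='01' (no match yet)
Bit 8: prefix='011' -> emit 'd', reset
Bit 9: prefix='1' (no match yet)
Bit 10: prefix='11' (no match yet)
Bit 11: prefix='110' -> emit 'a', reset
Bit 12: prefix='0' (no match yet)
Bit 13: prefix='01' (no match yet)
Bit 14: prefix='011' -> emit 'd', reset
Bit 15: prefix='1' (no match yet)
Bit 16: prefix='11' (no match yet)
Bit 17: prefix='110' -> emit 'a', reset
Bit 18: prefix='1' (no match yet)
Bit 19: prefix='11' (no match yet)
Bit 20: prefix='111' -> emit 'j', reset
Bit 21: prefix='1' (no match yet)
Bit 22: prefix='11' (no match yet)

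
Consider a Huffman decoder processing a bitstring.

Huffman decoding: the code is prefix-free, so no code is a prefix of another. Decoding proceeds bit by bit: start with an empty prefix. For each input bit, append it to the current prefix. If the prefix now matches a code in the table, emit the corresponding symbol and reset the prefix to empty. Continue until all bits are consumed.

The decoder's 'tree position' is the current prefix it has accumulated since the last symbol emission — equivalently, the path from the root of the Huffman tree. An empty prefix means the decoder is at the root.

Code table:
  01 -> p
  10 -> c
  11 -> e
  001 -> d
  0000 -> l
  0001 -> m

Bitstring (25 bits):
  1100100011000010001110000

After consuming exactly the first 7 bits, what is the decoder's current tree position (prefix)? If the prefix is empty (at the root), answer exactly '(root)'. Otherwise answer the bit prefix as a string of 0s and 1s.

Answer: 00

Derivation:
Bit 0: prefix='1' (no match yet)
Bit 1: prefix='11' -> emit 'e', reset
Bit 2: prefix='0' (no match yet)
Bit 3: prefix='00' (no match yet)
Bit 4: prefix='001' -> emit 'd', reset
Bit 5: prefix='0' (no match yet)
Bit 6: prefix='00' (no match yet)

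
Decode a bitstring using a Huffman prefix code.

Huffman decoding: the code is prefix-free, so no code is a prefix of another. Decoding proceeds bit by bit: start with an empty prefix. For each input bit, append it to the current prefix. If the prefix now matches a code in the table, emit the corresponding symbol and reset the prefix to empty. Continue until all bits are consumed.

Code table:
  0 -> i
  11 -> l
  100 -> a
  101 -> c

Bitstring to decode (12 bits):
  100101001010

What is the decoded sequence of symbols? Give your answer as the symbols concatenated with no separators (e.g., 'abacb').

Bit 0: prefix='1' (no match yet)
Bit 1: prefix='10' (no match yet)
Bit 2: prefix='100' -> emit 'a', reset
Bit 3: prefix='1' (no match yet)
Bit 4: prefix='10' (no match yet)
Bit 5: prefix='101' -> emit 'c', reset
Bit 6: prefix='0' -> emit 'i', reset
Bit 7: prefix='0' -> emit 'i', reset
Bit 8: prefix='1' (no match yet)
Bit 9: prefix='10' (no match yet)
Bit 10: prefix='101' -> emit 'c', reset
Bit 11: prefix='0' -> emit 'i', reset

Answer: aciici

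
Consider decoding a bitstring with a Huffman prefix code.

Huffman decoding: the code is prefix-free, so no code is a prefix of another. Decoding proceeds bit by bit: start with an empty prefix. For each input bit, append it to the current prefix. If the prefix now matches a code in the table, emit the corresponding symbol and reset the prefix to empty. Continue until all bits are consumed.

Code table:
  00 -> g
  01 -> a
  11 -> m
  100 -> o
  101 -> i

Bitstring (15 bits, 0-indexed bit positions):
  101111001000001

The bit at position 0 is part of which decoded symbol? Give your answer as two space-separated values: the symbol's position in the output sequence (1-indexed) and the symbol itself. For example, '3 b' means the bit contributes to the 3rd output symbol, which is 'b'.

Answer: 1 i

Derivation:
Bit 0: prefix='1' (no match yet)
Bit 1: prefix='10' (no match yet)
Bit 2: prefix='101' -> emit 'i', reset
Bit 3: prefix='1' (no match yet)
Bit 4: prefix='11' -> emit 'm', reset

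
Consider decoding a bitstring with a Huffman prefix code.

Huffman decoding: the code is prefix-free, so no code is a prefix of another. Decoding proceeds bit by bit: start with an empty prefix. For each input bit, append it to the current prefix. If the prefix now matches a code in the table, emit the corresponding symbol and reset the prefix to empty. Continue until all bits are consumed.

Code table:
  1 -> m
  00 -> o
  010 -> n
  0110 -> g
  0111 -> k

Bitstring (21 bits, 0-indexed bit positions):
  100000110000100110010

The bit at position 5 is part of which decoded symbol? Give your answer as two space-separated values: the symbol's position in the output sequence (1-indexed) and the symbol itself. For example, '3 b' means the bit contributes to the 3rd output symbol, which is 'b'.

Answer: 4 g

Derivation:
Bit 0: prefix='1' -> emit 'm', reset
Bit 1: prefix='0' (no match yet)
Bit 2: prefix='00' -> emit 'o', reset
Bit 3: prefix='0' (no match yet)
Bit 4: prefix='00' -> emit 'o', reset
Bit 5: prefix='0' (no match yet)
Bit 6: prefix='01' (no match yet)
Bit 7: prefix='011' (no match yet)
Bit 8: prefix='0110' -> emit 'g', reset
Bit 9: prefix='0' (no match yet)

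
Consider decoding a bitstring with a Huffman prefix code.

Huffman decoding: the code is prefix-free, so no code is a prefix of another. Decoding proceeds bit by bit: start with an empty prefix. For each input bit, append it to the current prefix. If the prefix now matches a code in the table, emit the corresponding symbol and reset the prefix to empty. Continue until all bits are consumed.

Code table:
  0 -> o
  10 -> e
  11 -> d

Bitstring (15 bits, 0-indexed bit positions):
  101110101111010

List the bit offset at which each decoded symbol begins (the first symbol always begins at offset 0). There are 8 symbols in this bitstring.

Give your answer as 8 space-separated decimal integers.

Bit 0: prefix='1' (no match yet)
Bit 1: prefix='10' -> emit 'e', reset
Bit 2: prefix='1' (no match yet)
Bit 3: prefix='11' -> emit 'd', reset
Bit 4: prefix='1' (no match yet)
Bit 5: prefix='10' -> emit 'e', reset
Bit 6: prefix='1' (no match yet)
Bit 7: prefix='10' -> emit 'e', reset
Bit 8: prefix='1' (no match yet)
Bit 9: prefix='11' -> emit 'd', reset
Bit 10: prefix='1' (no match yet)
Bit 11: prefix='11' -> emit 'd', reset
Bit 12: prefix='0' -> emit 'o', reset
Bit 13: prefix='1' (no match yet)
Bit 14: prefix='10' -> emit 'e', reset

Answer: 0 2 4 6 8 10 12 13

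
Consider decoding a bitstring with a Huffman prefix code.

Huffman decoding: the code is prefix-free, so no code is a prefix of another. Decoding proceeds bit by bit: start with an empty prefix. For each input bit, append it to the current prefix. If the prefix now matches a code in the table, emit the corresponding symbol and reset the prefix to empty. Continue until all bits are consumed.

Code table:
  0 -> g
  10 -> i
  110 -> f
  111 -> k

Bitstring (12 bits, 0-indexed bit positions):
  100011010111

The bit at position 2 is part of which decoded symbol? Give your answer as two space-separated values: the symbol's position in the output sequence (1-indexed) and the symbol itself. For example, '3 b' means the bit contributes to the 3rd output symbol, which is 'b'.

Answer: 2 g

Derivation:
Bit 0: prefix='1' (no match yet)
Bit 1: prefix='10' -> emit 'i', reset
Bit 2: prefix='0' -> emit 'g', reset
Bit 3: prefix='0' -> emit 'g', reset
Bit 4: prefix='1' (no match yet)
Bit 5: prefix='11' (no match yet)
Bit 6: prefix='110' -> emit 'f', reset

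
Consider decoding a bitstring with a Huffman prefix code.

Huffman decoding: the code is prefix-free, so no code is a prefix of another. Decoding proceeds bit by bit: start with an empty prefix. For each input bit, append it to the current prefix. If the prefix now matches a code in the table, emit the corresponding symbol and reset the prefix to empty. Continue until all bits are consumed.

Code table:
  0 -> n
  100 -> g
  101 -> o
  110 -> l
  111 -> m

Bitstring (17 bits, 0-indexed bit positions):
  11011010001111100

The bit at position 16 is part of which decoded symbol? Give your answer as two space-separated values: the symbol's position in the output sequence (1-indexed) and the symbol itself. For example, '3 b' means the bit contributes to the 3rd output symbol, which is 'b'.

Bit 0: prefix='1' (no match yet)
Bit 1: prefix='11' (no match yet)
Bit 2: prefix='110' -> emit 'l', reset
Bit 3: prefix='1' (no match yet)
Bit 4: prefix='11' (no match yet)
Bit 5: prefix='110' -> emit 'l', reset
Bit 6: prefix='1' (no match yet)
Bit 7: prefix='10' (no match yet)
Bit 8: prefix='100' -> emit 'g', reset
Bit 9: prefix='0' -> emit 'n', reset
Bit 10: prefix='1' (no match yet)
Bit 11: prefix='11' (no match yet)
Bit 12: prefix='111' -> emit 'm', reset
Bit 13: prefix='1' (no match yet)
Bit 14: prefix='11' (no match yet)
Bit 15: prefix='110' -> emit 'l', reset
Bit 16: prefix='0' -> emit 'n', reset

Answer: 7 n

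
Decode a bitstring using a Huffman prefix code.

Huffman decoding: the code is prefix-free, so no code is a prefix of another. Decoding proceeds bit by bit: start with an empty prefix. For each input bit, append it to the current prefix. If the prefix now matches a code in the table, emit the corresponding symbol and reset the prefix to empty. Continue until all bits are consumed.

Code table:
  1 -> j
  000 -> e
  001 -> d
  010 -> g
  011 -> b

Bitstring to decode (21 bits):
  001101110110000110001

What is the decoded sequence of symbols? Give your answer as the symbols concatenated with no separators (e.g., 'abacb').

Answer: djbjbebej

Derivation:
Bit 0: prefix='0' (no match yet)
Bit 1: prefix='00' (no match yet)
Bit 2: prefix='001' -> emit 'd', reset
Bit 3: prefix='1' -> emit 'j', reset
Bit 4: prefix='0' (no match yet)
Bit 5: prefix='01' (no match yet)
Bit 6: prefix='011' -> emit 'b', reset
Bit 7: prefix='1' -> emit 'j', reset
Bit 8: prefix='0' (no match yet)
Bit 9: prefix='01' (no match yet)
Bit 10: prefix='011' -> emit 'b', reset
Bit 11: prefix='0' (no match yet)
Bit 12: prefix='00' (no match yet)
Bit 13: prefix='000' -> emit 'e', reset
Bit 14: prefix='0' (no match yet)
Bit 15: prefix='01' (no match yet)
Bit 16: prefix='011' -> emit 'b', reset
Bit 17: prefix='0' (no match yet)
Bit 18: prefix='00' (no match yet)
Bit 19: prefix='000' -> emit 'e', reset
Bit 20: prefix='1' -> emit 'j', reset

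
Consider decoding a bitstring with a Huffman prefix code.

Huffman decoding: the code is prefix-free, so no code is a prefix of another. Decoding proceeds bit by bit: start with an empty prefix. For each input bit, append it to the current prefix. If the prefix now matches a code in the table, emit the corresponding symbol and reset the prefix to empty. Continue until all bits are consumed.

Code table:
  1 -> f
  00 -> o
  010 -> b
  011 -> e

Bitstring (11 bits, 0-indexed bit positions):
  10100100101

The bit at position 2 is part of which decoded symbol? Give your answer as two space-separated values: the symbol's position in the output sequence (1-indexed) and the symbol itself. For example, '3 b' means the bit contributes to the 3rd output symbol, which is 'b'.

Answer: 2 b

Derivation:
Bit 0: prefix='1' -> emit 'f', reset
Bit 1: prefix='0' (no match yet)
Bit 2: prefix='01' (no match yet)
Bit 3: prefix='010' -> emit 'b', reset
Bit 4: prefix='0' (no match yet)
Bit 5: prefix='01' (no match yet)
Bit 6: prefix='010' -> emit 'b', reset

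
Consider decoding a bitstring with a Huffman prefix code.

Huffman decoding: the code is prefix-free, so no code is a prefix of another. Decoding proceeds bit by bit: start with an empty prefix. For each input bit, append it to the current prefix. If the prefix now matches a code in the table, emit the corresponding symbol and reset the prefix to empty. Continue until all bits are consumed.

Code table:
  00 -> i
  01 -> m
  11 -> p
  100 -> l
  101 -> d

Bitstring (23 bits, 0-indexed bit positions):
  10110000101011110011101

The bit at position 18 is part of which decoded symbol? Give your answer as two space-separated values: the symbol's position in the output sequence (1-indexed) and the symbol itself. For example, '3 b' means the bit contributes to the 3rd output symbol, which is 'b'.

Answer: 8 p

Derivation:
Bit 0: prefix='1' (no match yet)
Bit 1: prefix='10' (no match yet)
Bit 2: prefix='101' -> emit 'd', reset
Bit 3: prefix='1' (no match yet)
Bit 4: prefix='10' (no match yet)
Bit 5: prefix='100' -> emit 'l', reset
Bit 6: prefix='0' (no match yet)
Bit 7: prefix='00' -> emit 'i', reset
Bit 8: prefix='1' (no match yet)
Bit 9: prefix='10' (no match yet)
Bit 10: prefix='101' -> emit 'd', reset
Bit 11: prefix='0' (no match yet)
Bit 12: prefix='01' -> emit 'm', reset
Bit 13: prefix='1' (no match yet)
Bit 14: prefix='11' -> emit 'p', reset
Bit 15: prefix='1' (no match yet)
Bit 16: prefix='10' (no match yet)
Bit 17: prefix='100' -> emit 'l', reset
Bit 18: prefix='1' (no match yet)
Bit 19: prefix='11' -> emit 'p', reset
Bit 20: prefix='1' (no match yet)
Bit 21: prefix='10' (no match yet)
Bit 22: prefix='101' -> emit 'd', reset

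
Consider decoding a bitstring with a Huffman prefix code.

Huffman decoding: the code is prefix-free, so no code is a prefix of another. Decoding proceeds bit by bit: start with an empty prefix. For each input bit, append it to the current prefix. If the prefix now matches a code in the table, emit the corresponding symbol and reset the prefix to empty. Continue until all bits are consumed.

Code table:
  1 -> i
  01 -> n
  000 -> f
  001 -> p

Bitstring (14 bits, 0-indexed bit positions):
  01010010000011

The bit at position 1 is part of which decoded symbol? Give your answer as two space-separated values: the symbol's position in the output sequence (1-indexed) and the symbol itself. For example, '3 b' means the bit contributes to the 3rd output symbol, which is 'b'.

Bit 0: prefix='0' (no match yet)
Bit 1: prefix='01' -> emit 'n', reset
Bit 2: prefix='0' (no match yet)
Bit 3: prefix='01' -> emit 'n', reset
Bit 4: prefix='0' (no match yet)
Bit 5: prefix='00' (no match yet)

Answer: 1 n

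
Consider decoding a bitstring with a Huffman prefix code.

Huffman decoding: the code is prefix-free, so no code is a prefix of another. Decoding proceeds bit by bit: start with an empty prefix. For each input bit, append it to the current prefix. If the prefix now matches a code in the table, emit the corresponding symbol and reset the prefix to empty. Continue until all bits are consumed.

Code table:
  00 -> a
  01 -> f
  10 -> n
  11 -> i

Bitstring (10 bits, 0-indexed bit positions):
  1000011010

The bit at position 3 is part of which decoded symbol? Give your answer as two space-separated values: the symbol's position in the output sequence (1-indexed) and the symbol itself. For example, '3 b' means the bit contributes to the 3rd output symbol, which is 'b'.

Answer: 2 a

Derivation:
Bit 0: prefix='1' (no match yet)
Bit 1: prefix='10' -> emit 'n', reset
Bit 2: prefix='0' (no match yet)
Bit 3: prefix='00' -> emit 'a', reset
Bit 4: prefix='0' (no match yet)
Bit 5: prefix='01' -> emit 'f', reset
Bit 6: prefix='1' (no match yet)
Bit 7: prefix='10' -> emit 'n', reset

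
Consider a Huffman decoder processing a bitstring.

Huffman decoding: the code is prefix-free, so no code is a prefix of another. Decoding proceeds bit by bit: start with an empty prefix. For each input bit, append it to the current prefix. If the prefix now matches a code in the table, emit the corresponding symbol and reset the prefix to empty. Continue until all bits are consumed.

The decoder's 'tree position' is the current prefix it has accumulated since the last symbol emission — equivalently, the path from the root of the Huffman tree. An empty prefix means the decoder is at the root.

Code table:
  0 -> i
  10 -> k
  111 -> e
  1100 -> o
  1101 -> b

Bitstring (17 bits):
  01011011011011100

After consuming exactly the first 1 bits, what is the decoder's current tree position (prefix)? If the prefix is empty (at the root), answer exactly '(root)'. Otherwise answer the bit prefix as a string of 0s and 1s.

Answer: (root)

Derivation:
Bit 0: prefix='0' -> emit 'i', reset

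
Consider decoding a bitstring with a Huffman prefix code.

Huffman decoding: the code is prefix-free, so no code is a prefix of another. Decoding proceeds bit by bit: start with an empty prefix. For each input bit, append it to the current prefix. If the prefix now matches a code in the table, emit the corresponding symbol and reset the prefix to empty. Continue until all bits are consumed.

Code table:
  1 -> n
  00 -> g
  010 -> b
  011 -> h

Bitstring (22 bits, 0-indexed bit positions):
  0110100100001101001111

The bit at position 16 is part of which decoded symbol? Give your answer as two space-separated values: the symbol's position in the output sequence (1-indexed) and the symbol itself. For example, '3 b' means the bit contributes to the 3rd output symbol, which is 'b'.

Bit 0: prefix='0' (no match yet)
Bit 1: prefix='01' (no match yet)
Bit 2: prefix='011' -> emit 'h', reset
Bit 3: prefix='0' (no match yet)
Bit 4: prefix='01' (no match yet)
Bit 5: prefix='010' -> emit 'b', reset
Bit 6: prefix='0' (no match yet)
Bit 7: prefix='01' (no match yet)
Bit 8: prefix='010' -> emit 'b', reset
Bit 9: prefix='0' (no match yet)
Bit 10: prefix='00' -> emit 'g', reset
Bit 11: prefix='0' (no match yet)
Bit 12: prefix='01' (no match yet)
Bit 13: prefix='011' -> emit 'h', reset
Bit 14: prefix='0' (no match yet)
Bit 15: prefix='01' (no match yet)
Bit 16: prefix='010' -> emit 'b', reset
Bit 17: prefix='0' (no match yet)
Bit 18: prefix='01' (no match yet)
Bit 19: prefix='011' -> emit 'h', reset
Bit 20: prefix='1' -> emit 'n', reset

Answer: 6 b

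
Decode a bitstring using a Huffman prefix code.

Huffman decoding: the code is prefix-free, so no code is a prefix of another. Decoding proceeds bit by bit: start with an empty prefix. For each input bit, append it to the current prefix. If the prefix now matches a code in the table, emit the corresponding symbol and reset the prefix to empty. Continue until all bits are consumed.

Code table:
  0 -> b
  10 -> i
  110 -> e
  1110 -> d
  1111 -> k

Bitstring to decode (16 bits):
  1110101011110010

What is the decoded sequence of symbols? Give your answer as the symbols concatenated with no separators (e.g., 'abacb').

Bit 0: prefix='1' (no match yet)
Bit 1: prefix='11' (no match yet)
Bit 2: prefix='111' (no match yet)
Bit 3: prefix='1110' -> emit 'd', reset
Bit 4: prefix='1' (no match yet)
Bit 5: prefix='10' -> emit 'i', reset
Bit 6: prefix='1' (no match yet)
Bit 7: prefix='10' -> emit 'i', reset
Bit 8: prefix='1' (no match yet)
Bit 9: prefix='11' (no match yet)
Bit 10: prefix='111' (no match yet)
Bit 11: prefix='1111' -> emit 'k', reset
Bit 12: prefix='0' -> emit 'b', reset
Bit 13: prefix='0' -> emit 'b', reset
Bit 14: prefix='1' (no match yet)
Bit 15: prefix='10' -> emit 'i', reset

Answer: diikbbi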